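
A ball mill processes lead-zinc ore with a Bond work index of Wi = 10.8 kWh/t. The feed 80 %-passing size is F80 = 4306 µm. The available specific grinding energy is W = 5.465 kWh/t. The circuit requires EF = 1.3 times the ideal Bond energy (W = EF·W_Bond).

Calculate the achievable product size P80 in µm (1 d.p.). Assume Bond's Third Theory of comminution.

P80 = 340.9 µm

W = 10 Wi (1/√P80 − 1/√F80)  [Bond]
W_Bond = W / EF = 5.465 / 1.3 = 4.2038 kWh/t
⇒ 1/√P80 = W_Bond/(10 Wi) + 1/√F80
  = 4.2038/(10·10.8) + 1/√4306 = 0.038925 + 0.015239 = 0.054164
P80 = (1/0.054164)² = 18.4625² = 340.87 µm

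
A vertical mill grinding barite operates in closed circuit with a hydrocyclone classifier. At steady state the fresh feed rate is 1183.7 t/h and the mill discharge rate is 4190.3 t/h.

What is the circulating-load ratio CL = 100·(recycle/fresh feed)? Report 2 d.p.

CL = 254.00 %

Steady state: M = F + R.
R = M − F = 4190.3 − 1183.7 = 3006.6 t/h
CL = 100·R/F = 100·3006.6/1183.7 = 254.00 %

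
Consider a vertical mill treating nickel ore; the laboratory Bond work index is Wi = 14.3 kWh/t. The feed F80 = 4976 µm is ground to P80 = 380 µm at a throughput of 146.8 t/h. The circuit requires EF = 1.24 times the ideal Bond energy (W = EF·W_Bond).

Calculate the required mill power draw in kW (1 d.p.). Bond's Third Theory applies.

W = 10·Wi·[P80^(−½) − F80^(−½)]
W = 10·14.3·(1/√380 − 1/√4976) = 10·14.3·(0.037123) = 5.3085 kWh/t
Apply correction: 5.3085 × 1.24 = 6.5826 kWh/t
Power = W × throughput = 6.5826 kWh/t × 146.8 t/h = 966.3 kW

P = 966.3 kW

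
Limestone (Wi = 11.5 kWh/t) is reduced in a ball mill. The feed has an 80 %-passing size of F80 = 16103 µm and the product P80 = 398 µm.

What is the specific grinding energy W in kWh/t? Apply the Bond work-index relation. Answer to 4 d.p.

W = 4.8582 kWh/t

W = 10 Wi (P80^-0.5 − F80^-0.5)
1/√398 = 0.050125;  1/√16103 = 0.007880
W = 10·11.5·(0.050125 − 0.007880) = 4.8582 kWh/t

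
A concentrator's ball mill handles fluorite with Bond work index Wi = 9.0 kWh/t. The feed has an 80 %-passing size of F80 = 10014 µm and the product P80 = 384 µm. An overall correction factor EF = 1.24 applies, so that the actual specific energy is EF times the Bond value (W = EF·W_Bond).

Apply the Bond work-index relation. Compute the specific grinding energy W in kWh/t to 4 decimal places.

Bond:  W = 10 Wi (1/√P − 1/√F)
1/√384 = 0.051031;  1/√10014 = 0.009993
W = 10·9.0·(0.051031 − 0.009993) = 3.6934 kWh/t
W_actual = 1.24 × 3.6934 = 4.5798 kWh/t

W = 4.5798 kWh/t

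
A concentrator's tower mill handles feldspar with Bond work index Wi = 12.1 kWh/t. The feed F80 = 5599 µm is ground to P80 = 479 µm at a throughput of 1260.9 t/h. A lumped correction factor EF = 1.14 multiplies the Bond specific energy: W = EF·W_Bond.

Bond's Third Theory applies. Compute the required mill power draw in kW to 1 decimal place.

W = 10·Wi·(P80^(-½) − F80^(-½))
W = 10·12.1·(1/√479 − 1/√5599) = 10·12.1·(0.032327) = 3.9116 kWh/t
Apply correction: 3.9116 × 1.14 = 4.4592 kWh/t
P_mill = W·ṁ = 4.4592·1260.9 = 5622.6 kW

P = 5622.6 kW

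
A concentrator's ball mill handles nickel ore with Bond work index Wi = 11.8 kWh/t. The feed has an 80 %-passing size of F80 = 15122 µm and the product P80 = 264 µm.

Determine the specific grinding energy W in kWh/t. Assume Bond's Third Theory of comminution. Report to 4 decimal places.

W = 6.3028 kWh/t

W = 10·Wi·[P80^(−½) − F80^(−½)]
1/√264 = 0.061546;  1/√15122 = 0.008132
W = 10·11.8·(0.061546 − 0.008132) = 6.3028 kWh/t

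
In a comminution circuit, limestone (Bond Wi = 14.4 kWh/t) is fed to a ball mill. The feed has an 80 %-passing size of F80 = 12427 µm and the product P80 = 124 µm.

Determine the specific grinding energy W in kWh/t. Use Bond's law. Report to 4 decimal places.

W = 10 Wi (1/√P80 − 1/√F80)  [Bond]
1/√124 = 0.089803;  1/√12427 = 0.008971
W = 10·14.4·(0.089803 − 0.008971) = 11.6398 kWh/t

W = 11.6398 kWh/t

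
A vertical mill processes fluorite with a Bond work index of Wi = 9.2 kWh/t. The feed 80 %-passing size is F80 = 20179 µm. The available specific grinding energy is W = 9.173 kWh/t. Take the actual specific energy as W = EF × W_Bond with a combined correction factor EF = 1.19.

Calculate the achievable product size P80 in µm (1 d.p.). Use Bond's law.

P80 = 121.2 µm

W = 10 Wi (P80^-0.5 − F80^-0.5)
W_Bond = W / EF = 9.173 / 1.19 = 7.7084 kWh/t
⇒ 1/√P80 = W_Bond/(10 Wi) + 1/√F80
  = 7.7084/(10·9.2) + 1/√20179 = 0.083787 + 0.007040 = 0.090827
P80 = (1/0.090827)² = 11.0100² = 121.22 µm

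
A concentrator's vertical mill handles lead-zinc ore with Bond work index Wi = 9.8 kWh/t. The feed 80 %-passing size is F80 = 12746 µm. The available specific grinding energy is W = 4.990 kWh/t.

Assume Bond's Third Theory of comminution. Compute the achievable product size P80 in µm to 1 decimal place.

W = 10 Wi (P80^-0.5 − F80^-0.5)
⇒ 1/√P80 = W/(10·Wi) + 1/√F80
  = 4.9900/(10·9.8) + 1/√12746 = 0.050918 + 0.008858 = 0.059776
P80 = (1/0.059776)² = 16.7291² = 279.86 µm

P80 = 279.9 µm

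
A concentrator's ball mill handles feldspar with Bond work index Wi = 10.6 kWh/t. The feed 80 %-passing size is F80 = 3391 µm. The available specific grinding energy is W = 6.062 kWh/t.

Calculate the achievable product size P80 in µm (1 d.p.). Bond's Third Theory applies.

Bond:  W = 10 Wi (1/√P − 1/√F)
⇒ 1/√P80 = W/(10·Wi) + 1/√F80
  = 6.0620/(10·10.6) + 1/√3391 = 0.057189 + 0.017173 = 0.074361
P80 = (1/0.074361)² = 13.4479² = 180.84 µm

P80 = 180.8 µm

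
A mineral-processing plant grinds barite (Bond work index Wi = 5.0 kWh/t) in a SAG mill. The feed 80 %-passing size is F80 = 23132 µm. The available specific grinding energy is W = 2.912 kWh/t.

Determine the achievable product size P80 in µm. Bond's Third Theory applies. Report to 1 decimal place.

P80 = 238.0 µm

W = 10·Wi·(P80^(-½) − F80^(-½))
1/√P80 = 1/√F80 + W/(10·Wi)
  = 2.9120/(10·5.0) + 1/√23132 = 0.058240 + 0.006575 = 0.064815
P80 = (1/0.064815)² = 15.4285² = 238.04 µm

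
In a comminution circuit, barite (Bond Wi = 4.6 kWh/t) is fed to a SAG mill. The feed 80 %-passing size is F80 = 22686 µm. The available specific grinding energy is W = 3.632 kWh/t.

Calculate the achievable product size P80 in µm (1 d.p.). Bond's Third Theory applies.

P80 = 136.5 µm

W = 10·Wi·[P80^(−½) − F80^(−½)]
P80^-0.5 = F80^-0.5 + W/(10 Wi)
  = 3.6320/(10·4.6) + 1/√22686 = 0.078957 + 0.006639 = 0.085596
P80 = (1/0.085596)² = 11.6828² = 136.49 µm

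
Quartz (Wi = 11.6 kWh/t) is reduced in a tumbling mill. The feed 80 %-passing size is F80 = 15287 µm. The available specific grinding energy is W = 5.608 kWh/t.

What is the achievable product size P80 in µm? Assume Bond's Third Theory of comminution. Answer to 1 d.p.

W_Bond = 10·Wi·(1/√P₈₀ − 1/√F₈₀)
P80^(−½) = W/(10 Wi) + F80^(−½)
  = 5.6080/(10·11.6) + 1/√15287 = 0.048345 + 0.008088 = 0.056433
P80 = (1/0.056433)² = 17.7202² = 314.01 µm

P80 = 314.0 µm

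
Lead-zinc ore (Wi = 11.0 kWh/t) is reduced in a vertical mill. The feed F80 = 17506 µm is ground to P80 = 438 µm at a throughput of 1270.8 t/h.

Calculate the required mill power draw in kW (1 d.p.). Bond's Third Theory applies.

W = 10 Wi (P80^-0.5 − F80^-0.5)
W = 10·11.0·(1/√438 − 1/√17506) = 10·11.0·(0.040224) = 4.4246 kWh/t
Mill draw = 4.4246 × 1270.8 = 5622.8 kW

P = 5622.8 kW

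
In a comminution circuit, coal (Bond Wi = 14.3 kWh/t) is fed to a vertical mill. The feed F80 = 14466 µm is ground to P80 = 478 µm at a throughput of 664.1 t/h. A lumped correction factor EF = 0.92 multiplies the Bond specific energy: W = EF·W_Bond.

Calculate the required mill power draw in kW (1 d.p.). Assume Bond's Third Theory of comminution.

P = 3269.8 kW

W = 10 Wi (P80^-0.5 − F80^-0.5)
W = 10·14.3·(1/√478 − 1/√14466) = 10·14.3·(0.037425) = 5.3517 kWh/t
Corrected W = EF·W_Bond = 0.92·5.3517 = 4.9236 kWh/t
Power = W × throughput = 4.9236 kWh/t × 664.1 t/h = 3269.8 kW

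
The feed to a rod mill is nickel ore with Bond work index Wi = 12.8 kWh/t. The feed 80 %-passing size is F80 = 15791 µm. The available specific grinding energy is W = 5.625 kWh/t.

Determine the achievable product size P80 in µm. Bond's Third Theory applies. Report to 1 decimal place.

W_Bond = 10·Wi·(1/√P₈₀ − 1/√F₈₀)
⇒ 1/√P80 = W/(10·Wi) + 1/√F80
  = 5.6250/(10·12.8) + 1/√15791 = 0.043945 + 0.007958 = 0.051903
P80 = (1/0.051903)² = 19.2667² = 371.20 µm

P80 = 371.2 µm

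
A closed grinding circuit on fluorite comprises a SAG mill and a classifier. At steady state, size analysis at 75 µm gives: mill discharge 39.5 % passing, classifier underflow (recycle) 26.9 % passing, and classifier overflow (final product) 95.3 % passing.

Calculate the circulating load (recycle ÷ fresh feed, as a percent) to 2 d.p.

CL = 442.86 %

Balance %-passing 75 µm (r = R/F):
(1+r)d = ru + o → r = (o−d)/(d−u)
r = (95.3 − 39.5)/(39.5 − 26.9) = 55.8/12.6 = 4.4286
CL = 100·r = 442.86 %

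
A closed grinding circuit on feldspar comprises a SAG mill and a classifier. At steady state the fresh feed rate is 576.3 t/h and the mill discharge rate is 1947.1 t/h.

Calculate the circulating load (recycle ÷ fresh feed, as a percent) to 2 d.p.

CL = 237.86 %

Steady state: M = F + R.
R = M − F = 1947.1 − 576.3 = 1370.8 t/h
CL = 100·R/F = 100·1370.8/576.3 = 237.86 %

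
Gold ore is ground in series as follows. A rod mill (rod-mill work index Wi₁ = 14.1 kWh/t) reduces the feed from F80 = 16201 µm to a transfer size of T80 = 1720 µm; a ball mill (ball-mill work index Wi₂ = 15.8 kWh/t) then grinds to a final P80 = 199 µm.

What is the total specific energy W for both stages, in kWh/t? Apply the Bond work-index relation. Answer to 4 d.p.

W = 9.6827 kWh/t

W = 10·Wi·[P80^(−½) − F80^(−½)]
Stage 1 (16201→1720 µm, Wi₁=14.1): W₁ = 10·14.1·(0.024112 − 0.007856) = 2.2920 kWh/t
Stage 2 (1720→199 µm, Wi₂=15.8): W₂ = 10·15.8·(0.070888 − 0.024112) = 7.3906 kWh/t
W = W₁ + W₂ = 2.2920 + 7.3906 = 9.6827 kWh/t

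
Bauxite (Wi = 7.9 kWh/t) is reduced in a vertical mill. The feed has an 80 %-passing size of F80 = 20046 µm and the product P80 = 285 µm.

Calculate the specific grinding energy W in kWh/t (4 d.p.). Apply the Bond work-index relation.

W = 10 Wi / √P80 − 10 Wi / √F80
1/√285 = 0.059235;  1/√20046 = 0.007063
W = 10·7.9·(0.059235 − 0.007063) = 4.1216 kWh/t

W = 4.1216 kWh/t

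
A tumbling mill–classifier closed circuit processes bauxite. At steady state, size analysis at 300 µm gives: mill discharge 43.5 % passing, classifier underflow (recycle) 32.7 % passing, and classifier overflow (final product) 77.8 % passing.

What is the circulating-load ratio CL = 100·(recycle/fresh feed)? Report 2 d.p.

CL = 317.59 %

Classifier node, passing 300 µm:
(1+r)d = ru + o → r = (o−d)/(d−u)
r = (77.8 − 43.5)/(43.5 − 32.7) = 34.3/10.8 = 3.1759
CL = 100·r = 317.59 %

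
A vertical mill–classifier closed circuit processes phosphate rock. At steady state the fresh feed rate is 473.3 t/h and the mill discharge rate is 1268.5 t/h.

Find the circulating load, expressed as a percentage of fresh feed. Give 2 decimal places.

CL = 168.01 %

Steady state: M = F + R.
R = M − F = 1268.5 − 473.3 = 795.2 t/h
CL = 100·R/F = 100·795.2/473.3 = 168.01 %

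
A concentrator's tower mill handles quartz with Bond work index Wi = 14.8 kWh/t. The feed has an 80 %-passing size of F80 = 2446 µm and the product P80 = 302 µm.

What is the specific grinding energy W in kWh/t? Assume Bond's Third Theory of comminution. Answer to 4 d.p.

W = 5.5239 kWh/t

W = 10·Wi·[P80^(−½) − F80^(−½)]
1/√302 = 0.057544;  1/√2446 = 0.020220
W = 10·14.8·(0.057544 − 0.020220) = 5.5239 kWh/t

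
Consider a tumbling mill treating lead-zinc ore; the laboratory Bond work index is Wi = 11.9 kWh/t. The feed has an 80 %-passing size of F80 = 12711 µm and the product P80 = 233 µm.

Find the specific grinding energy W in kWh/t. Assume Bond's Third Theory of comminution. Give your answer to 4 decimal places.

W = 10·Wi·(P80^(-½) − F80^(-½))
1/√233 = 0.065512;  1/√12711 = 0.008870
W = 10·11.9·(0.065512 − 0.008870) = 6.7405 kWh/t

W = 6.7405 kWh/t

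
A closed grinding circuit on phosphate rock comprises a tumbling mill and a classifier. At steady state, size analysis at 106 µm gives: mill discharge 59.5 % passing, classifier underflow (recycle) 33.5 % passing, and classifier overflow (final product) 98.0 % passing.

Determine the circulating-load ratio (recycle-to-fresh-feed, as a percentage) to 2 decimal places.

CL = 148.08 %

Balance %-passing 106 µm (r = R/F):
(1+r)·d = r·u + o ⇒ r = (o−d)/(d−u)
r = (98.0 − 59.5)/(59.5 − 33.5) = 38.5/26.0 = 1.4808
CL = 100·r = 148.08 %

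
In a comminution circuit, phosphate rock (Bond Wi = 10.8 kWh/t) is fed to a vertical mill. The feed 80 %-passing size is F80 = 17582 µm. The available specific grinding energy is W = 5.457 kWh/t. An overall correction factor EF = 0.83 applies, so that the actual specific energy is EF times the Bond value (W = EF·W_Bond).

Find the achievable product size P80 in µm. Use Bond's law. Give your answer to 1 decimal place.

P80 = 213.6 µm

W = 10·Wi·[P80^(−½) − F80^(−½)]
W_Bond = W / EF = 5.457 / 0.83 = 6.5747 kWh/t
⇒ 1/√P80 = W_Bond/(10·Wi) + 1/√F80
  = 6.5747/(10·10.8) + 1/√17582 = 0.060877 + 0.007542 = 0.068418
P80 = (1/0.068418)² = 14.6159² = 213.63 µm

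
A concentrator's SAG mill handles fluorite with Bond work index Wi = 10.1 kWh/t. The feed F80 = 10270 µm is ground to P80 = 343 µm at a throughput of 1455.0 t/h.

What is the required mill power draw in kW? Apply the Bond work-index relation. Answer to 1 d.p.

P = 6484.7 kW

W = 10 Wi (P80^-0.5 − F80^-0.5)
W = 10·10.1·(1/√343 − 1/√10270) = 10·10.1·(0.044127) = 4.4569 kWh/t
P_mill = W·ṁ = 4.4569·1455.0 = 6484.7 kW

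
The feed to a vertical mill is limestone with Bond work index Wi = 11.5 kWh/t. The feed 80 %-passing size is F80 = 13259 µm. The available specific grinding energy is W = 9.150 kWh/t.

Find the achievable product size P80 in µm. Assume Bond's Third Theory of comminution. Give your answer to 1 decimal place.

P80 = 128.4 µm

W = 10·Wi·[P80^(−½) − F80^(−½)]
⇒ 1/√P80 = W/(10 Wi) + 1/√F80
  = 9.1500/(10·11.5) + 1/√13259 = 0.079565 + 0.008684 = 0.088250
P80 = (1/0.088250)² = 11.3315² = 128.40 µm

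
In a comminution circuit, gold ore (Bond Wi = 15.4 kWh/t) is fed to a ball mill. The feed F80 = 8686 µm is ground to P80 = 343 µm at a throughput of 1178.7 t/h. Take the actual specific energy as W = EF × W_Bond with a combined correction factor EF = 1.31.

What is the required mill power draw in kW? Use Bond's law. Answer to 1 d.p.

W = 10·Wi·(P80^(-½) − F80^(-½))
W = 10·15.4·(1/√343 − 1/√8686) = 10·15.4·(0.043265) = 6.6628 kWh/t
With EF = 1.31: W = 6.6628·1.31 = 8.7283 kWh/t
P_mill = W·ṁ = 8.7283·1178.7 = 10288.1 kW

P = 10288.1 kW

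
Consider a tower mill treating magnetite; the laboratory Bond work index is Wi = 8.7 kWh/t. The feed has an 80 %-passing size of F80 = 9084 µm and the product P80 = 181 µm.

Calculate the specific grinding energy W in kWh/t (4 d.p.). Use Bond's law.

W = 10 Wi / √P80 − 10 Wi / √F80
1/√181 = 0.074329;  1/√9084 = 0.010492
W = 10·8.7·(0.074329 − 0.010492) = 5.5538 kWh/t

W = 5.5538 kWh/t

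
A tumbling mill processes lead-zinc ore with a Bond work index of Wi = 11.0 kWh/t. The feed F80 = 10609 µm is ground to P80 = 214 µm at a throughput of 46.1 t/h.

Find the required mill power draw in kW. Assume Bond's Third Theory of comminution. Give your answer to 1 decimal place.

P = 297.4 kW

W = 10 Wi (1/√P80 − 1/√F80)  [Bond]
W = 10·11.0·(1/√214 − 1/√10609) = 10·11.0·(0.058650) = 6.4515 kWh/t
Power = W × throughput = 6.4515 kWh/t × 46.1 t/h = 297.4 kW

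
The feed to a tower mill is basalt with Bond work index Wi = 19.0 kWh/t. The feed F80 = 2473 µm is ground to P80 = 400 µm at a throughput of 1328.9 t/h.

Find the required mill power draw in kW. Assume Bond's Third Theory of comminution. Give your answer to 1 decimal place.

P = 7547.2 kW

Bond:  W = 10 Wi (1/√P − 1/√F)
W = 10·19.0·(1/√400 − 1/√2473) = 10·19.0·(0.029891) = 5.6793 kWh/t
P = W·T = 5.6793·1328.9 = 7547.2 kW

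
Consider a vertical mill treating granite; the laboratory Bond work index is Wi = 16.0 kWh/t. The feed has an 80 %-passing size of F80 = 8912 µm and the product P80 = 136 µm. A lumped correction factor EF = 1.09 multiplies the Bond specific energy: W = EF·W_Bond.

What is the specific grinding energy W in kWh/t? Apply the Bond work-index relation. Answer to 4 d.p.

Bond:  W = 10 Wi (1/√P − 1/√F)
1/√136 = 0.085749;  1/√8912 = 0.010593
W = 10·16.0·(0.085749 − 0.010593) = 12.0250 kWh/t
With EF = 1.09: W = 12.0250·1.09 = 13.1073 kWh/t

W = 13.1073 kWh/t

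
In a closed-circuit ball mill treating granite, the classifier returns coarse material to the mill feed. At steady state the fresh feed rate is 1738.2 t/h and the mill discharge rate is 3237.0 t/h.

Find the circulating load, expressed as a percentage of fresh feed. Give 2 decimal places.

Mill node: discharge = fresh + recycle.
R = M − F = 3237.0 − 1738.2 = 1498.8 t/h
CL = 100·R/F = 100·1498.8/1738.2 = 86.23 %

CL = 86.23 %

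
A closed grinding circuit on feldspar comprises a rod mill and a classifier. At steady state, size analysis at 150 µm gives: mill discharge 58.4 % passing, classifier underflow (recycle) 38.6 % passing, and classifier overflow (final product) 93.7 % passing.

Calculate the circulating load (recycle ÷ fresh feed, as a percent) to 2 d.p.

CL = 178.28 %

Mass balance on the −150 µm fraction:
Fd + Rd = Ru + Fo ⇒ R/F = (o−d)/(d−u)
r = (93.7 − 58.4)/(58.4 − 38.6) = 35.3/19.8 = 1.7828
CL = 100·r = 178.28 %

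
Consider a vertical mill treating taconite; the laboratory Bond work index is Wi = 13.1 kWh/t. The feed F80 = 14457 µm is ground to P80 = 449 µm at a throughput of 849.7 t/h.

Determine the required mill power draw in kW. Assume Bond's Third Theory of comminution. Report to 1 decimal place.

P = 4327.3 kW

W = 10 Wi (1/√P80 − 1/√F80)  [Bond]
W = 10·13.1·(1/√449 − 1/√14457) = 10·13.1·(0.038876) = 5.0928 kWh/t
P_mill = W·ṁ = 5.0928·849.7 = 4327.3 kW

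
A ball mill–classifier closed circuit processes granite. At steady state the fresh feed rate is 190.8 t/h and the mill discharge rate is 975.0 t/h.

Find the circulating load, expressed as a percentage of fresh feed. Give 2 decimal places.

CL = 411.01 %

M = F + R at steady state, so:
R = M − F = 975.0 − 190.8 = 784.2 t/h
CL = 100·R/F = 100·784.2/190.8 = 411.01 %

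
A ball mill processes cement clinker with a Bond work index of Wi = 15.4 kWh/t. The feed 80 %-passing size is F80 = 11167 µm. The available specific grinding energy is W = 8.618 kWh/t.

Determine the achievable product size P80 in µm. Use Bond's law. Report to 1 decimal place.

P80 = 233.6 µm

W = 10·Wi·(P80^(-½) − F80^(-½))
P80^(−½) = W/(10 Wi) + F80^(−½)
  = 8.6180/(10·15.4) + 1/√11167 = 0.055961 + 0.009463 = 0.065424
P80 = (1/0.065424)² = 15.2849² = 233.63 µm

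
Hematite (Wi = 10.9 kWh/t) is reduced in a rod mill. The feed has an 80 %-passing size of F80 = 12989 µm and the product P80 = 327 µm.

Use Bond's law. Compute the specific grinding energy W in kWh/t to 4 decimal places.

Bond: W = 10·Wi·(1/√P80 − 1/√F80)
1/√327 = 0.055300;  1/√12989 = 0.008774
W = 10·10.9·(0.055300 − 0.008774) = 5.0713 kWh/t

W = 5.0713 kWh/t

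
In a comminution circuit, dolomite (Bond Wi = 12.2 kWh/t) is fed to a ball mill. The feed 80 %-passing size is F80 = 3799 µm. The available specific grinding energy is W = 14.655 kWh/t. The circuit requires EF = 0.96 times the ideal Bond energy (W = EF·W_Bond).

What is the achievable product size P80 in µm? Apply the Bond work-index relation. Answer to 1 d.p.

W = 10·Wi·[P80^(−½) − F80^(−½)]
W_Bond = W / EF = 14.655 / 0.96 = 15.2656 kWh/t
⇒ 1/√P80 = W_Bond/(10 Wi) + 1/√F80
  = 15.2656/(10·12.2) + 1/√3799 = 0.125128 + 0.016224 = 0.141352
P80 = (1/0.141352)² = 7.0745² = 50.05 µm

P80 = 50.0 µm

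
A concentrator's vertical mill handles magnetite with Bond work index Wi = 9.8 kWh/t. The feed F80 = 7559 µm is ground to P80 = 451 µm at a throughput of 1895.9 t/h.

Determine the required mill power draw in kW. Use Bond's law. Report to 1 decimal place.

P = 6611.9 kW

Bond: W = 10·Wi·(1/√P80 − 1/√F80)
W = 10·9.8·(1/√451 − 1/√7559) = 10·9.8·(0.035586) = 3.4875 kWh/t
P_mill = W·ṁ = 3.4875·1895.9 = 6611.9 kW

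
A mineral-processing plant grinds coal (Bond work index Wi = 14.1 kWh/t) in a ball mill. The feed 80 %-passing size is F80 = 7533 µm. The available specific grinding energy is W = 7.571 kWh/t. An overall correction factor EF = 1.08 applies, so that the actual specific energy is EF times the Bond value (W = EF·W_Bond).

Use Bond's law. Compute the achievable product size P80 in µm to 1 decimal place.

P80 = 266.6 µm

W = 10·Wi·(P80^(-½) − F80^(-½))
W_Bond = W / EF = 7.571 / 1.08 = 7.0102 kWh/t
P80^-0.5 = F80^-0.5 + W_Bond/(10 Wi)
  = 7.0102/(10·14.1) + 1/√7533 = 0.049718 + 0.011522 = 0.061239
P80 = (1/0.061239)² = 16.3294² = 266.65 µm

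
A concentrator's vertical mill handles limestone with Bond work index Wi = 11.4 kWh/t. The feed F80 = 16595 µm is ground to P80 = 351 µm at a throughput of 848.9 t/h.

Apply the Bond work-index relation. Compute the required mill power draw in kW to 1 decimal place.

W = 10 Wi (P80^-0.5 − F80^-0.5)
W = 10·11.4·(1/√351 − 1/√16595) = 10·11.4·(0.045613) = 5.1999 kWh/t
Power = W × throughput = 5.1999 kWh/t × 848.9 t/h = 4414.2 kW

P = 4414.2 kW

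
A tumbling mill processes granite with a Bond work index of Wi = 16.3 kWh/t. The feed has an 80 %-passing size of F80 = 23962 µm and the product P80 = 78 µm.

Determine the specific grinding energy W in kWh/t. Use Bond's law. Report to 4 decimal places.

W = 10 Wi (1/√P80 − 1/√F80)  [Bond]
1/√78 = 0.113228;  1/√23962 = 0.006460
W = 10·16.3·(0.113228 − 0.006460) = 17.4031 kWh/t

W = 17.4031 kWh/t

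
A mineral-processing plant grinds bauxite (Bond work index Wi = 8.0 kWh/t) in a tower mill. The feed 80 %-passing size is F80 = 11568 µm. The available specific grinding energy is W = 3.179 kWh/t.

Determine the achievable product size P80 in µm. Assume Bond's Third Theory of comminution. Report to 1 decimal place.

P80 = 415.9 µm

W = 10·Wi·(P80^(-½) − F80^(-½))
P80^-0.5 = F80^-0.5 + W/(10 Wi)
  = 3.1790/(10·8.0) + 1/√11568 = 0.039737 + 0.009298 = 0.049035
P80 = (1/0.049035)² = 20.3936² = 415.90 µm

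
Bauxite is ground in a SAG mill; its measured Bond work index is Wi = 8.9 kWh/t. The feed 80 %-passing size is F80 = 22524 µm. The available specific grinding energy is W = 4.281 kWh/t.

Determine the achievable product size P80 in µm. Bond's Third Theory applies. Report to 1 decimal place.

W_Bond = 10·Wi·(1/√P₈₀ − 1/√F₈₀)
⇒ 1/√P80 = W/(10·Wi) + 1/√F80
  = 4.2810/(10·8.9) + 1/√22524 = 0.048101 + 0.006663 = 0.054764
P80 = (1/0.054764)² = 18.2601² = 333.43 µm

P80 = 333.4 µm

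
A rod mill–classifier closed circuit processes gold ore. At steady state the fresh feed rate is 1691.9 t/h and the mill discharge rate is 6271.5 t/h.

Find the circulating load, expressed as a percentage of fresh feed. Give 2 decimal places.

CL = 270.68 %

Discharge = new feed + return, hence
R = M − F = 6271.5 − 1691.9 = 4579.6 t/h
CL = 100·R/F = 100·4579.6/1691.9 = 270.68 %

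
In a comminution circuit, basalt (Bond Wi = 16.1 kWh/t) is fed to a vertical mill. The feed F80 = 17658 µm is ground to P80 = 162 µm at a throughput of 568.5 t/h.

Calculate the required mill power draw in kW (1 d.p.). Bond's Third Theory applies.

W = 10·Wi·(P80^(-½) − F80^(-½))
W = 10·16.1·(1/√162 − 1/√17658) = 10·16.1·(0.071042) = 11.4378 kWh/t
Mill draw = 11.4378 × 568.5 = 6502.4 kW

P = 6502.4 kW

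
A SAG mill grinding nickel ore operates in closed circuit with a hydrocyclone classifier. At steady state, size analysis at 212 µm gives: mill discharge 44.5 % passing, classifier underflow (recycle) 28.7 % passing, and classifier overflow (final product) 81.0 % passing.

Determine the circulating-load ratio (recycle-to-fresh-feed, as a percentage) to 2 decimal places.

CL = 231.01 %

Balance %-passing 212 µm (r = R/F):
r = (o − d)/(d − u)
r = (81.0 − 44.5)/(44.5 − 28.7) = 36.5/15.8 = 2.3101
CL = 100·r = 231.01 %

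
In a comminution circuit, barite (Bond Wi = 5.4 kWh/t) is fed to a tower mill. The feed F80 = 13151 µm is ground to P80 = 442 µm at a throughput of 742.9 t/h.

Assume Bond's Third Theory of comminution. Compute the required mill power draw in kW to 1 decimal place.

P = 1558.3 kW

W = 10 Wi (1/√P80 − 1/√F80)  [Bond]
W = 10·5.4·(1/√442 − 1/√13151) = 10·5.4·(0.038845) = 2.0976 kWh/t
Power = W × throughput = 2.0976 kWh/t × 742.9 t/h = 1558.3 kW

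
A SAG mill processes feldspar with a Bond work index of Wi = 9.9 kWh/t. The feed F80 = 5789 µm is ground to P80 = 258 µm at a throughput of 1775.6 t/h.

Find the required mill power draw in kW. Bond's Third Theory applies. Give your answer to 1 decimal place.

P = 8633.5 kW

W = 10·Wi·(P80^(-½) − F80^(-½))
W = 10·9.9·(1/√258 − 1/√5789) = 10·9.9·(0.049114) = 4.8623 kWh/t
P_mill = W·ṁ = 4.8623·1775.6 = 8633.5 kW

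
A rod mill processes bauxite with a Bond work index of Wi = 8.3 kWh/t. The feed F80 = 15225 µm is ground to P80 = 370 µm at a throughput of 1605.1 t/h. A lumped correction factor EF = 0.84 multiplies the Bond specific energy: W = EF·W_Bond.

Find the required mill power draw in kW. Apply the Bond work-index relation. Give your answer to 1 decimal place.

P = 4910.9 kW

W = 10 Wi / √P80 − 10 Wi / √F80
W = 10·8.3·(1/√370 − 1/√15225) = 10·8.3·(0.043883) = 3.6423 kWh/t
Apply correction: 3.6423 × 0.84 = 3.0595 kWh/t
Mill draw = 3.0595 × 1605.1 = 4910.9 kW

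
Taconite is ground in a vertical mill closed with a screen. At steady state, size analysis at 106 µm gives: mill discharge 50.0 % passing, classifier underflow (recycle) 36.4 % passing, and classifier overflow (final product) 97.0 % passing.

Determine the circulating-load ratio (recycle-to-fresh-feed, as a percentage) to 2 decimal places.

Mass balance on the −106 µm fraction:
(1+r)d = ru + o → r = (o−d)/(d−u)
r = (97.0 − 50.0)/(50.0 − 36.4) = 47.0/13.6 = 3.4559
CL = 100·r = 345.59 %

CL = 345.59 %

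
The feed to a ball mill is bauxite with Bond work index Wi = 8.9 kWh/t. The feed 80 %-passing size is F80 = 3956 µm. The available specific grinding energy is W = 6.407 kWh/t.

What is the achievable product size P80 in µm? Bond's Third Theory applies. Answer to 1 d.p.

P80 = 129.5 µm

W = 10 Wi (1/√P80 − 1/√F80)  [Bond]
P80^(−½) = W/(10 Wi) + F80^(−½)
  = 6.4070/(10·8.9) + 1/√3956 = 0.071989 + 0.015899 = 0.087888
P80 = (1/0.087888)² = 11.3781² = 129.46 µm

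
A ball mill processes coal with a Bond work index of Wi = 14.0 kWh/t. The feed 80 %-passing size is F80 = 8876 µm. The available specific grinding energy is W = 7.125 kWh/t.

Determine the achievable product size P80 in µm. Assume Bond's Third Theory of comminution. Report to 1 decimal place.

W = 10 Wi (P80^-0.5 − F80^-0.5)
P80^-0.5 = F80^-0.5 + W/(10 Wi)
  = 7.1250/(10·14.0) + 1/√8876 = 0.050893 + 0.010614 = 0.061507
P80 = (1/0.061507)² = 16.2583² = 264.33 µm

P80 = 264.3 µm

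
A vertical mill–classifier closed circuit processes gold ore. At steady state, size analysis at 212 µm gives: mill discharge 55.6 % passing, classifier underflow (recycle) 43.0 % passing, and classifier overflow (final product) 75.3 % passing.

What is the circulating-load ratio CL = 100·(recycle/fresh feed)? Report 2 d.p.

Two-product formula at 212 µm:
r = (o − d)/(d − u)
r = (75.3 − 55.6)/(55.6 − 43.0) = 19.7/12.6 = 1.5635
CL = 100·r = 156.35 %

CL = 156.35 %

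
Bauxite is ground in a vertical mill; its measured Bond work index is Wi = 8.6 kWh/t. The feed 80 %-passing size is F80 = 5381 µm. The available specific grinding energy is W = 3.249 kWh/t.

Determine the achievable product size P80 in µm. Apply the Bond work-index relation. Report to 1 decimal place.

P80 = 378.3 µm

W = 10 Wi / √P80 − 10 Wi / √F80
⇒ 1/√P80 = W/(10·Wi) + 1/√F80
  = 3.2490/(10·8.6) + 1/√5381 = 0.037779 + 0.013632 = 0.051411
P80 = (1/0.051411)² = 19.4510² = 378.34 µm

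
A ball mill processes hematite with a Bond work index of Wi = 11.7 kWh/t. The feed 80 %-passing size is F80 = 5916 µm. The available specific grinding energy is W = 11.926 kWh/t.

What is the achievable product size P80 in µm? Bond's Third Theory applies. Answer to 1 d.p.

W = 10·Wi·(P80^(-½) − F80^(-½))
1/√P80 = 1/√F80 + W/(10·Wi)
  = 11.9260/(10·11.7) + 1/√5916 = 0.101932 + 0.013001 = 0.114933
P80 = (1/0.114933)² = 8.7007² = 75.70 µm

P80 = 75.7 µm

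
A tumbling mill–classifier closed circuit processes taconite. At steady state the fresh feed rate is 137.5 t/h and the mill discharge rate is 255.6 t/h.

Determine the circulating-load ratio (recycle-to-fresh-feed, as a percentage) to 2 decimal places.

Steady state: M = F + R.
R = M − F = 255.6 − 137.5 = 118.1 t/h
CL = 100·R/F = 100·118.1/137.5 = 85.89 %

CL = 85.89 %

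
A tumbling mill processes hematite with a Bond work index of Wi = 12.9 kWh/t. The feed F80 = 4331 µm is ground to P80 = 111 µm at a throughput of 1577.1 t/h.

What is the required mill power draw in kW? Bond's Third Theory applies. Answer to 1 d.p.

P = 16218.8 kW

Bond: W = 10·Wi·(1/√P80 − 1/√F80)
W = 10·12.9·(1/√111 − 1/√4331) = 10·12.9·(0.079721) = 10.2840 kWh/t
Power = W × throughput = 10.2840 kWh/t × 1577.1 t/h = 16218.8 kW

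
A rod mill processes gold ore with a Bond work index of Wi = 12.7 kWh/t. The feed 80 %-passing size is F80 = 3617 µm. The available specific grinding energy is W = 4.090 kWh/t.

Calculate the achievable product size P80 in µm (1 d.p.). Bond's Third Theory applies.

W = 10·Wi·(P80^(-½) − F80^(-½))
P80^(−½) = W/(10 Wi) + F80^(−½)
  = 4.0900/(10·12.7) + 1/√3617 = 0.032205 + 0.016627 = 0.048832
P80 = (1/0.048832)² = 20.4783² = 419.36 µm

P80 = 419.4 µm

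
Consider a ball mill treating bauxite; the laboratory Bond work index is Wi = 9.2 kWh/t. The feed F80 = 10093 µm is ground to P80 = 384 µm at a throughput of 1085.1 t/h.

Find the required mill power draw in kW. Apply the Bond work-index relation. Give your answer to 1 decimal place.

P = 4100.7 kW

W_Bond = 10·Wi·(1/√P₈₀ − 1/√F₈₀)
W = 10·9.2·(1/√384 − 1/√10093) = 10·9.2·(0.041077) = 3.7791 kWh/t
P_mill = W·ṁ = 3.7791·1085.1 = 4100.7 kW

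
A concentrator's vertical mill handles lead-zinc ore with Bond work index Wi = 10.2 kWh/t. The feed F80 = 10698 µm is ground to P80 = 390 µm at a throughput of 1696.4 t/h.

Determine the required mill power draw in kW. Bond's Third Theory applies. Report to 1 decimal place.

P = 7088.9 kW

W_Bond = 10·Wi·(1/√P₈₀ − 1/√F₈₀)
W = 10·10.2·(1/√390 − 1/√10698) = 10·10.2·(0.040969) = 4.1788 kWh/t
Power = W × throughput = 4.1788 kWh/t × 1696.4 t/h = 7088.9 kW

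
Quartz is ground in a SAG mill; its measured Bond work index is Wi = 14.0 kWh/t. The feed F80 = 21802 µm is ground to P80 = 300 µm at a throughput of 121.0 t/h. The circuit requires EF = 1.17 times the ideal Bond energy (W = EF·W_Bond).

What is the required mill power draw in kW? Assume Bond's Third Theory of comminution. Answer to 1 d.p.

P = 1010.1 kW

W = 10·Wi·[P80^(−½) − F80^(−½)]
W = 10·14.0·(1/√300 − 1/√21802) = 10·14.0·(0.050962) = 7.1347 kWh/t
With EF = 1.17: W = 7.1347·1.17 = 8.3477 kWh/t
Mill draw = 8.3477 × 121.0 = 1010.1 kW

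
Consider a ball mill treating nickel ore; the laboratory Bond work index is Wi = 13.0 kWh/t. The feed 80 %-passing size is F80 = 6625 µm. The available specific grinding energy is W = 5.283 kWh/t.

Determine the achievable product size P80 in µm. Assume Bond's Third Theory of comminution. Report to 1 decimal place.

Bond:  W = 10 Wi (1/√P − 1/√F)
⇒ 1/√P80 = W/(10·Wi) + 1/√F80
  = 5.2830/(10·13.0) + 1/√6625 = 0.040638 + 0.012286 = 0.052924
P80 = (1/0.052924)² = 18.8949² = 357.02 µm

P80 = 357.0 µm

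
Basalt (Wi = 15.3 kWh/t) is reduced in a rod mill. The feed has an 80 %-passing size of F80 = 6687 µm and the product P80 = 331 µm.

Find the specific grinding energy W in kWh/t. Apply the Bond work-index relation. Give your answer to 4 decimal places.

Bond:  W = 10 Wi (1/√P − 1/√F)
1/√331 = 0.054965;  1/√6687 = 0.012229
W = 10·15.3·(0.054965 − 0.012229) = 6.5386 kWh/t

W = 6.5386 kWh/t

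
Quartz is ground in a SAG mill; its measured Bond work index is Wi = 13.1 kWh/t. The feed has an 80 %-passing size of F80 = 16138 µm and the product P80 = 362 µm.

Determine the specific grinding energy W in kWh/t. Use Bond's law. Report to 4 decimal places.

Bond: W = 10·Wi·(1/√P80 − 1/√F80)
1/√362 = 0.052559;  1/√16138 = 0.007872
W = 10·13.1·(0.052559 − 0.007872) = 5.8540 kWh/t

W = 5.8540 kWh/t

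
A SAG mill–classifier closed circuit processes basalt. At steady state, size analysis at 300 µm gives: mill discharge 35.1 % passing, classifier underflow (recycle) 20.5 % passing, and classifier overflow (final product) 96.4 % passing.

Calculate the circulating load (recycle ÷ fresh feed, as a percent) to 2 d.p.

Mass balance on the −300 µm fraction:
(1+r)·d = r·u + o ⇒ r = (o−d)/(d−u)
r = (96.4 − 35.1)/(35.1 − 20.5) = 61.3/14.6 = 4.1986
CL = 100·r = 419.86 %

CL = 419.86 %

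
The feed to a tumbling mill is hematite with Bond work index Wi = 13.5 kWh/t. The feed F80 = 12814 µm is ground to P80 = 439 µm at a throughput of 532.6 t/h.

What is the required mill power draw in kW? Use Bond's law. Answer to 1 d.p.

P = 2796.5 kW

W = 10·Wi·(P80^(-½) − F80^(-½))
W = 10·13.5·(1/√439 − 1/√12814) = 10·13.5·(0.038893) = 5.2506 kWh/t
P = W·T = 5.2506·532.6 = 2796.5 kW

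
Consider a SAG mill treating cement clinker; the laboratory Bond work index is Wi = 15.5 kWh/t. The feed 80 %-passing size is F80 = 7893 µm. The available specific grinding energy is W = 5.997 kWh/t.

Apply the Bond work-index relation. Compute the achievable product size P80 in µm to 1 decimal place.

W_Bond = 10·Wi·(1/√P₈₀ − 1/√F₈₀)
P80^-0.5 = F80^-0.5 + W/(10 Wi)
  = 5.9970/(10·15.5) + 1/√7893 = 0.038690 + 0.011256 = 0.049946
P80 = (1/0.049946)² = 20.0215² = 400.86 µm

P80 = 400.9 µm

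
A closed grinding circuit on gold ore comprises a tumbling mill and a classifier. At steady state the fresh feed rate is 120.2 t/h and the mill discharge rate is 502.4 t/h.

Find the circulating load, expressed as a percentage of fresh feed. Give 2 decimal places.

M = F + R at steady state, so:
R = M − F = 502.4 − 120.2 = 382.2 t/h
CL = 100·R/F = 100·382.2/120.2 = 317.97 %

CL = 317.97 %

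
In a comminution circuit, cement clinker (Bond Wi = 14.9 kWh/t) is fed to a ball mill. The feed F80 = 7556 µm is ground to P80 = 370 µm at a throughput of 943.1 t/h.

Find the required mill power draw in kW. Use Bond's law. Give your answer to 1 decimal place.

P = 5688.8 kW

W = 10·Wi·[P80^(−½) − F80^(−½)]
W = 10·14.9·(1/√370 − 1/√7556) = 10·14.9·(0.040483) = 6.0320 kWh/t
P = W·T = 6.0320·943.1 = 5688.8 kW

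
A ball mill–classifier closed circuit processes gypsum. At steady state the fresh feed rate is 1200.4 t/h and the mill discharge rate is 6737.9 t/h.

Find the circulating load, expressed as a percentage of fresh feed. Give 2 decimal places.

Discharge = new feed + return, hence
R = M − F = 6737.9 − 1200.4 = 5537.5 t/h
CL = 100·R/F = 100·5537.5/1200.4 = 461.30 %

CL = 461.30 %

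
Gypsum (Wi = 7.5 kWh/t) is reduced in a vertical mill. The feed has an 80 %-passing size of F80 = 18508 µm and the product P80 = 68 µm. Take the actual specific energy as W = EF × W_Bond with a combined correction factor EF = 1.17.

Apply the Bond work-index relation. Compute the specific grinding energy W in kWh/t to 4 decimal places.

W = 9.9962 kWh/t

W = 10·Wi·[P80^(−½) − F80^(−½)]
1/√68 = 0.121268;  1/√18508 = 0.007351
W = 10·7.5·(0.121268 − 0.007351) = 8.5438 kWh/t
Apply correction: 8.5438 × 1.17 = 9.9962 kWh/t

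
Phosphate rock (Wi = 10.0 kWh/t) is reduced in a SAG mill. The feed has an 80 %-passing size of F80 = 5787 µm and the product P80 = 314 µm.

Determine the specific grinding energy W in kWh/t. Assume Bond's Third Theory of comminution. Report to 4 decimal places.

W = 10 Wi (1/√P80 − 1/√F80)  [Bond]
1/√314 = 0.056433;  1/√5787 = 0.013145
W = 10·10.0·(0.056433 − 0.013145) = 4.3288 kWh/t

W = 4.3288 kWh/t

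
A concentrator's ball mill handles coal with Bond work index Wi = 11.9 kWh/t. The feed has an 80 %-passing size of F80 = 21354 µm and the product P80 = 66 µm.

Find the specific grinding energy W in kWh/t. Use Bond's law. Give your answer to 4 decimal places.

W = 13.8335 kWh/t

W = 10·Wi·(P80^(-½) − F80^(-½))
1/√66 = 0.123091;  1/√21354 = 0.006843
W = 10·11.9·(0.123091 − 0.006843) = 13.8335 kWh/t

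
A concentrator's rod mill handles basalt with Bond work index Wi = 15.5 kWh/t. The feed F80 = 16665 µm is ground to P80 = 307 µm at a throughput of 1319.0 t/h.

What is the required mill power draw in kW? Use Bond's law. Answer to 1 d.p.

P = 10084.6 kW

W = 10 Wi (1/√P80 − 1/√F80)  [Bond]
W = 10·15.5·(1/√307 − 1/√16665) = 10·15.5·(0.049327) = 7.6456 kWh/t
P_mill = W·ṁ = 7.6456·1319.0 = 10084.6 kW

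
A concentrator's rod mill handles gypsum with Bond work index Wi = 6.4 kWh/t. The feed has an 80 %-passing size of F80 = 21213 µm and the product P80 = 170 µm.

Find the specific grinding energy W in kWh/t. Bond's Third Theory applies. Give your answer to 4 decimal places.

W = 4.4692 kWh/t

W = 10·Wi·[P80^(−½) − F80^(−½)]
1/√170 = 0.076696;  1/√21213 = 0.006866
W = 10·6.4·(0.076696 − 0.006866) = 4.4692 kWh/t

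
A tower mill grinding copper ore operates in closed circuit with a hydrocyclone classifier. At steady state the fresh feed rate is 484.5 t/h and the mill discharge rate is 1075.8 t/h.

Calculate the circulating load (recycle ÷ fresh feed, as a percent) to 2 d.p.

Steady state: M = F + R.
R = M − F = 1075.8 − 484.5 = 591.3 t/h
CL = 100·R/F = 100·591.3/484.5 = 122.04 %

CL = 122.04 %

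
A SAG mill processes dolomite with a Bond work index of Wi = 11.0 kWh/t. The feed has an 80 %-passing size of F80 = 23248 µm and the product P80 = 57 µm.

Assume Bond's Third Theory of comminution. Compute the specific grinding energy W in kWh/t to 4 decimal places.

W = 13.8484 kWh/t

Bond:  W = 10 Wi (1/√P − 1/√F)
1/√57 = 0.132453;  1/√23248 = 0.006559
W = 10·11.0·(0.132453 − 0.006559) = 13.8484 kWh/t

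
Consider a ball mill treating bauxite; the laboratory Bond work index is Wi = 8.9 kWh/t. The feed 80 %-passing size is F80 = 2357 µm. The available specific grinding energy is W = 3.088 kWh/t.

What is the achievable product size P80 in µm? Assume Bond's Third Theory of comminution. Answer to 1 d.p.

W = 10·Wi·[P80^(−½) − F80^(−½)]
⇒ 1/√P80 = W/(10·Wi) + 1/√F80
  = 3.0880/(10·8.9) + 1/√2357 = 0.034697 + 0.020598 = 0.055294
P80 = (1/0.055294)² = 18.0850² = 327.07 µm

P80 = 327.1 µm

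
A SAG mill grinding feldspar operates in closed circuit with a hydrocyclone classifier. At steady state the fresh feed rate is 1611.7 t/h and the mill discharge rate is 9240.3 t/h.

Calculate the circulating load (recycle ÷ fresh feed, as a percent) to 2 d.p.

Steady state: M = F + R.
R = M − F = 9240.3 − 1611.7 = 7628.6 t/h
CL = 100·R/F = 100·7628.6/1611.7 = 473.33 %

CL = 473.33 %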